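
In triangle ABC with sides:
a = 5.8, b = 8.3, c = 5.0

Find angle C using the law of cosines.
cos(C) = (a² + b² - c²)/(2ab)
cos(C) = (5.8² + 8.3² - 5.0²)/(2·5.8·8.3) = 77.53/96.28 = 0.805256
C = arccos(0.805256) = 36.37°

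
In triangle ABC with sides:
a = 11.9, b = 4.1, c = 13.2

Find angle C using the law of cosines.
cos(C) = (a² + b² - c²)/(2ab)
cos(C) = (11.9² + 4.1² - 13.2²)/(2·11.9·4.1) = -15.82/97.58 = -0.162123
C = arccos(-0.162123) = 99.33°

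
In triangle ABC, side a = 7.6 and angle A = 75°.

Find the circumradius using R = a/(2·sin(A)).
R = a/(2·sin(A)) = 7.6/(2·sin(75°))
R = 7.6/(2·0.965926) = 7.6/1.931852 = 3.934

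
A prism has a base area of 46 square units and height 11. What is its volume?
Volume = base area * height
Volume = 46 * 11
Volume = 506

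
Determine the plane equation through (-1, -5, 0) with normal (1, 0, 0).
d = n·P = (1)(-1) + (0)(-5) + (0)(0) = -1
Plane: x = -1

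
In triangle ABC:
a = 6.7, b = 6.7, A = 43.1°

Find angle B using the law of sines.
sin(B)/b = sin(A)/a
sin(B) = b·sin(A)/a = 6.7·sin(43.1°)/6.7 = 0.683274
B = arcsin(0.683274) = 43.1°  (b ≤ a, so B ≤ A and the acute solution is unique)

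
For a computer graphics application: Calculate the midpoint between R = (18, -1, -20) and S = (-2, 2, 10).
Midpoint = ((18-2)/2, (-1+2)/2, (-20+10)/2) = (8, 0.5, -5)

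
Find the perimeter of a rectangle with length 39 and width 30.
Perimeter = 2 * (length + width)
Perimeter = 2 * (39 + 30)
Perimeter = 2 * 69
Perimeter = 138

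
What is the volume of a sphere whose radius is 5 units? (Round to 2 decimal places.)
Volume = (4/3) * pi * r³
Volume = (4/3) * pi * 5³
Volume = (4/3) * pi * 125
Volume = 523.60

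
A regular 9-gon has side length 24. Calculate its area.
For a regular 9-gon with side length s = 24:
Apothem a = s / (2*tan(pi/9)) = 24 / (2*tan(pi/9)) ≈ 32.9697
Perimeter P = 9 * 24 = 216
Area = (1/2) * P * a = (1/2) * 216 * 32.9697 = 3560.73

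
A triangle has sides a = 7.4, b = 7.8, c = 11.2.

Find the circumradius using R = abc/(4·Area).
s = (a+b+c)/2 = 13.2
Area = √(s(s-a)(s-b)(s-c)) = √(13.2·5.8·5.4·2) = 28.755
R = abc/(4·Area) = (7.4·7.8·11.2)/(4·28.755) = 646.464/115.02 = 5.62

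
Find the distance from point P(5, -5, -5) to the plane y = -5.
d = |0(5) + 1(-5) + 0(-5) - (-5)| / √(0² + 1² + 0²) = 0/√1 = 0.0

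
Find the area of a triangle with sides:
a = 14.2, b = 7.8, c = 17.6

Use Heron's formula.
s = (a+b+c)/2 = (14.2+7.8+17.6)/2 = 19.8
A = √(s(s-a)(s-b)(s-c)) = √(19.8·5.6·12·2.2)
A = √2927.23 = 54.1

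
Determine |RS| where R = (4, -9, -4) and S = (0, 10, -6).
d = √[(-4)² + (19)² + (-2)²] = √381 = 19.52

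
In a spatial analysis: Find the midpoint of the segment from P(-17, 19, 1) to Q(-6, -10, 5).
Midpoint = ((-17-6)/2, (19-10)/2, (1+5)/2) = (-11.5, 4.5, 3)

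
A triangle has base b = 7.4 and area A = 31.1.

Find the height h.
A = ½bh  →  h = 2A/b
h = 2·31.1/7.4 = 8.405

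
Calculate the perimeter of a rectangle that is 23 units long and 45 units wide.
Perimeter = 2 * (length + width)
Perimeter = 2 * (23 + 45)
Perimeter = 2 * 68
Perimeter = 136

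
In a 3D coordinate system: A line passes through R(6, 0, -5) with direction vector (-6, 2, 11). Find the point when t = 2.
P(2) = (6 + (-6)(2), 0 + 2(2), -5 + 11(2)) = (-6, 4, 17)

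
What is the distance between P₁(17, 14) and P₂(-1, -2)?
Using the distance formula: d = sqrt((x₂-x₁)² + (y₂-y₁)²)
dx = (-1) - 17 = -18
dy = (-2) - 14 = -16
d = sqrt((-18)² + (-16)²) = sqrt(324 + 256) = sqrt(580) = 24.08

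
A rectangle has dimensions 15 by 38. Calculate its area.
Area = length * width
Area = 15 * 38
Area = 570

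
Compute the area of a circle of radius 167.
Area = pi * r²
Area = pi * 167²
Area = pi * 27889
Area = 87615.88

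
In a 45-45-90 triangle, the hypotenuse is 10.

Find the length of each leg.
In a 45-45-90 triangle, hypotenuse = leg·√2  →  leg = hypotenuse/√2
leg = 10/√2 = 7.071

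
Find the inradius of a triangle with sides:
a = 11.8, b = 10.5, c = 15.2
s = (a+b+c)/2 = (11.8+10.5+15.2)/2 = 18.75
Area = √(s(s-a)(s-b)(s-c)) = √(18.75·6.95·8.25·3.55) = 61.778
r = Area/s = 61.778/18.75 = 3.295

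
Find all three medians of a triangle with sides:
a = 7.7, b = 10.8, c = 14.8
Using m_x = ½√(2y² + 2z² - x²):
m_a = ½√(2·10.8² + 2·14.8² - 7.7²) = ½√612.07 = 12.37
m_b = ½√(2·7.7² + 2·14.8² - 10.8²) = ½√440.02 = 10.49
m_c = ½√(2·7.7² + 2·10.8² - 14.8²) = ½√132.82 = 5.762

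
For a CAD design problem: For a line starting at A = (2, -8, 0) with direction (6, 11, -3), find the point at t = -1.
P(-1) = (2 + 6(-1), -8 + 11(-1), 0 + (-3)(-1)) = (-4, -19, 3)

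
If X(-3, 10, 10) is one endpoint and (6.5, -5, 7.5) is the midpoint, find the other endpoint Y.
Y = (2×6.5 - (-3), 2×(-5) - 10, 2×7.5 - 10) = (16, -20, 5)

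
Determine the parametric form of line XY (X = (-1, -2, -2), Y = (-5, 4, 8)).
Direction vector d = Y - X = (-4, 6, 10)
x = -1 - 4t, y = -2 + 6t, z = -2 + 10t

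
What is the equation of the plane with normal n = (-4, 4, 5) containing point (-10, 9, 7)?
d = n·P = (-4)(-10) + (4)(9) + (5)(7) = 111
Plane: -4x + 4y + 5z = 111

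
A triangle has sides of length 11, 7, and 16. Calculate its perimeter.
Perimeter = sum of all sides
Perimeter = 11 + 7 + 16
Perimeter = 34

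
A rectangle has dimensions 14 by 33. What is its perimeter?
Perimeter = 2 * (length + width)
Perimeter = 2 * (14 + 33)
Perimeter = 2 * 47
Perimeter = 94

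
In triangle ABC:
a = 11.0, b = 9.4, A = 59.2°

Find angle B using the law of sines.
sin(B)/b = sin(A)/a
sin(B) = b·sin(A)/a = 9.4·sin(59.2°)/11.0 = 0.734020
B = arcsin(0.734020) = 47.22°  (b ≤ a, so B ≤ A and the acute solution is unique)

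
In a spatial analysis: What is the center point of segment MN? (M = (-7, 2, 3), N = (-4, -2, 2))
Midpoint = ((-7-4)/2, (2-2)/2, (3+2)/2) = (-5.5, 0, 2.5)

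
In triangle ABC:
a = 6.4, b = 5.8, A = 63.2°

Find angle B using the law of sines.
sin(B)/b = sin(A)/a
sin(B) = b·sin(A)/a = 5.8·sin(63.2°)/6.4 = 0.808906
B = arcsin(0.808906) = 53.99°  (b ≤ a, so B ≤ A and the acute solution is unique)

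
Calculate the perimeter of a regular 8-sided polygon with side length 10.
Perimeter = number of sides * side length
Perimeter = 8 * 10
Perimeter = 80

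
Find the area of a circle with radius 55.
Area = pi * r²
Area = pi * 55²
Area = pi * 3025
Area = 9503.32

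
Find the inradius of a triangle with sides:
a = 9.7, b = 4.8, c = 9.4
s = (a+b+c)/2 = (9.7+4.8+9.4)/2 = 11.95
Area = √(s(s-a)(s-b)(s-c)) = √(11.95·2.25·7.15·2.55) = 22.1411
r = Area/s = 22.1411/11.95 = 1.853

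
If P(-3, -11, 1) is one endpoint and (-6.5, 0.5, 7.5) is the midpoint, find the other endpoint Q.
Q = (2×(-6.5) - (-3), 2×0.5 - (-11), 2×7.5 - 1) = (-10, 12, 14)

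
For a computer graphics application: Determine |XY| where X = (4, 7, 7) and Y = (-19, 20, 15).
d = √[(-23)² + (13)² + (8)²] = √762 = 27.6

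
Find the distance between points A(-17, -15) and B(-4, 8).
Using the distance formula: d = sqrt((x₂-x₁)² + (y₂-y₁)²)
dx = (-4) - (-17) = 13
dy = 8 - (-15) = 23
d = sqrt(13² + 23²) = sqrt(169 + 529) = sqrt(698) = 26.42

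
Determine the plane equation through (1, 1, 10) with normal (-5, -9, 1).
d = n·P = (-5)(1) + (-9)(1) + (1)(10) = -4
Plane: -5x - 9y + z = -4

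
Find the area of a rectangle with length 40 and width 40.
Area = length * width
Area = 40 * 40
Area = 1600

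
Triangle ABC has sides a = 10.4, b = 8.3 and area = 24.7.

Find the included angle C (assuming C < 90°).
Area = ½ab·sin(C)  →  sin(C) = 2·Area/(ab)
sin(C) = 2·24.7/(10.4·8.3) = 0.572289
C = arcsin(0.572289) = 34.91°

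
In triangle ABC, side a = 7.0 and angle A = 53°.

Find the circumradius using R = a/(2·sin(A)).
R = a/(2·sin(A)) = 7.0/(2·sin(53°))
R = 7.0/(2·0.798636) = 7.0/1.597271 = 4.382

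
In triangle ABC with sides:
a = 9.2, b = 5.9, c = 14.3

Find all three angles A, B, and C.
By the law of cosines:
cos(A) = (b² + c² - a²)/(2bc) = 0.916558  →  A = 23.57°
cos(B) = (a² + c² - b²)/(2ac) = 0.966555  →  B = 14.86°
cos(C) = (a² + b² - c²)/(2ab) = -0.783346  →  C = 141.6°
Check: A + B + C = 180.0° ✓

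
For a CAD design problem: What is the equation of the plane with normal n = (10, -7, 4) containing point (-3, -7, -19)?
d = n·P = (10)(-3) + (-7)(-7) + (4)(-19) = -57
Plane: 10x - 7y + 4z = -57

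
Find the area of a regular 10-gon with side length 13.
For a regular 10-gon with side length s = 13:
Apothem a = s / (2*tan(pi/10)) = 13 / (2*tan(pi/10)) ≈ 20.0049
Perimeter P = 10 * 13 = 130
Area = (1/2) * P * a = (1/2) * 130 * 20.0049 = 1300.32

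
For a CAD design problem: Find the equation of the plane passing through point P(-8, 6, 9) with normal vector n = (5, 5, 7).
d = n·P = (5)(-8) + (5)(6) + (7)(9) = 53
Plane: 5x + 5y + 7z = 53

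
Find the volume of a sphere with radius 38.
Volume = (4/3) * pi * r³
Volume = (4/3) * pi * 38³
Volume = (4/3) * pi * 54872
Volume = 229847.30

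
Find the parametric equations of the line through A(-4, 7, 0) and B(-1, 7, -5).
Direction vector d = B - A = (3, 0, -5)
x = -4 + 3t, y = 7, z = 0 - 5t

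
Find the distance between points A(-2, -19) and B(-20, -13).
Using the distance formula: d = sqrt((x₂-x₁)² + (y₂-y₁)²)
dx = (-20) - (-2) = -18
dy = (-13) - (-19) = 6
d = sqrt((-18)² + 6²) = sqrt(324 + 36) = sqrt(360) = 18.97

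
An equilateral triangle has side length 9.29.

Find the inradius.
For an equilateral triangle, r = s/(2√3) where s is the side.
r = 9.29/(2√3) = 9.29/3.464102 = 2.682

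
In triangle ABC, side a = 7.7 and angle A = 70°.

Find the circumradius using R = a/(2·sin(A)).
R = a/(2·sin(A)) = 7.7/(2·sin(70°))
R = 7.7/(2·0.939693) = 7.7/1.879385 = 4.097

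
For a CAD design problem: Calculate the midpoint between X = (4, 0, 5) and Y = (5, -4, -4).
Midpoint = ((4+5)/2, (0-4)/2, (5-4)/2) = (4.5, -2, 0.5)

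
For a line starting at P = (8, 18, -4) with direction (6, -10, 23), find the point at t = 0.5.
P(0.5) = (8 + 6(0.5), 18 + (-10)(0.5), -4 + 23(0.5)) = (11, 13, 7.5)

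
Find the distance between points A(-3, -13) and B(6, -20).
Using the distance formula: d = sqrt((x₂-x₁)² + (y₂-y₁)²)
dx = 6 - (-3) = 9
dy = (-20) - (-13) = -7
d = sqrt(9² + (-7)²) = sqrt(81 + 49) = sqrt(130) = 11.40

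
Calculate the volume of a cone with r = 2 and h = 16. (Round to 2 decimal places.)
Volume = (1/3) * pi * r² * h
Volume = (1/3) * pi * 2² * 16
Volume = (1/3) * pi * 4 * 16
Volume = (1/3) * pi * 64
Volume = 67.02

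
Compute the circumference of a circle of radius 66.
Circumference = 2 * pi * r
Circumference = 2 * pi * 66
Circumference = 414.69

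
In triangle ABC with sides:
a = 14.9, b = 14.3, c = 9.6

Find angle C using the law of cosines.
cos(C) = (a² + b² - c²)/(2ab)
cos(C) = (14.9² + 14.3² - 9.6²)/(2·14.9·14.3) = 334.34/426.14 = 0.784578
C = arccos(0.784578) = 38.32°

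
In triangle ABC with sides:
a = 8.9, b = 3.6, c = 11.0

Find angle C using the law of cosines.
cos(C) = (a² + b² - c²)/(2ab)
cos(C) = (8.9² + 3.6² - 11.0²)/(2·8.9·3.6) = -28.83/64.08 = -0.449906
C = arccos(-0.449906) = 116.7°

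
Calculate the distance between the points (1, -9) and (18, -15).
Using the distance formula: d = sqrt((x₂-x₁)² + (y₂-y₁)²)
dx = 18 - 1 = 17
dy = (-15) - (-9) = -6
d = sqrt(17² + (-6)²) = sqrt(289 + 36) = sqrt(325) = 18.03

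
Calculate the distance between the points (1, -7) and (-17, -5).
Using the distance formula: d = sqrt((x₂-x₁)² + (y₂-y₁)²)
dx = (-17) - 1 = -18
dy = (-5) - (-7) = 2
d = sqrt((-18)² + 2²) = sqrt(324 + 4) = sqrt(328) = 18.11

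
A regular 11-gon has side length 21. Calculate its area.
For a regular 11-gon with side length s = 21:
Apothem a = s / (2*tan(pi/11)) = 21 / (2*tan(pi/11)) ≈ 35.7597
Perimeter P = 11 * 21 = 231
Area = (1/2) * P * a = (1/2) * 231 * 35.7597 = 4130.25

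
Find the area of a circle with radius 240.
Area = pi * r²
Area = pi * 240²
Area = pi * 57600
Area = 180955.74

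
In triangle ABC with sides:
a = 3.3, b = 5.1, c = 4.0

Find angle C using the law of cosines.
cos(C) = (a² + b² - c²)/(2ab)
cos(C) = (3.3² + 5.1² - 4.0²)/(2·3.3·5.1) = 20.9/33.66 = 0.620915
C = arccos(0.620915) = 51.62°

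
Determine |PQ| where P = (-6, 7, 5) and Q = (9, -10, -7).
d = √[(15)² + (-17)² + (-12)²] = √658 = 25.65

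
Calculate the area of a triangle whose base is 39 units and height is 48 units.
Area = (1/2) * base * height
Area = (1/2) * 39 * 48
Area = 936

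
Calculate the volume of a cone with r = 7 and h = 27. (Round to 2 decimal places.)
Volume = (1/3) * pi * r² * h
Volume = (1/3) * pi * 7² * 27
Volume = (1/3) * pi * 49 * 27
Volume = (1/3) * pi * 1323
Volume = 1385.44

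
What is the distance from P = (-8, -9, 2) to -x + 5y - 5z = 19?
d = |(-1)(-8) + 5(-9) + (-5)(2) - (19)| / √((-1)² + 5² + (-5)²) = 66/√51 = 9.242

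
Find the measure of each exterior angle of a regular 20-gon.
Exterior angle of a regular n-gon = 360/n
Exterior angle = 360/20
Exterior angle = 18 degrees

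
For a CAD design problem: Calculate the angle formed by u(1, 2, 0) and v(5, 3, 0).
u·v = 11, |u|² = 5, |v|² = 34
cos θ = 11/√170 ≈ 0.8437
θ ≈ 32.47°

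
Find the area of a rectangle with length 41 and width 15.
Area = length * width
Area = 41 * 15
Area = 615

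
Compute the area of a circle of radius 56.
Area = pi * r²
Area = pi * 56²
Area = pi * 3136
Area = 9852.03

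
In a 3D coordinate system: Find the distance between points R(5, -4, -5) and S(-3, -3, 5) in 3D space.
d = √[(-8)² + (1)² + (10)²] = √165 = 12.85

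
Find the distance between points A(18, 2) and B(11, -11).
Using the distance formula: d = sqrt((x₂-x₁)² + (y₂-y₁)²)
dx = 11 - 18 = -7
dy = (-11) - 2 = -13
d = sqrt((-7)² + (-13)²) = sqrt(49 + 169) = sqrt(218) = 14.76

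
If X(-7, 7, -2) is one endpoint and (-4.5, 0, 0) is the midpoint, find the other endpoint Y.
Y = (2×(-4.5) - (-7), 2×0 - 7, 2×0 - (-2)) = (-2, -7, 2)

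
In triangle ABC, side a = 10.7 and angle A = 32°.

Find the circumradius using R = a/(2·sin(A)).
R = a/(2·sin(A)) = 10.7/(2·sin(32°))
R = 10.7/(2·0.529919) = 10.7/1.059839 = 10.1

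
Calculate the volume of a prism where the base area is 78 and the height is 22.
Volume = base area * height
Volume = 78 * 22
Volume = 1716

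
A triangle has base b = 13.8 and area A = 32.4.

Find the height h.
A = ½bh  →  h = 2A/b
h = 2·32.4/13.8 = 4.696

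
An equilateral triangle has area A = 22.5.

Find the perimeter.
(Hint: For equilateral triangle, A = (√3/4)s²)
A = (√3/4)s²  →  s² = 4A/√3 = 4·22.5/√3 = 51.9615
s = 7.20843
Perimeter = 3s = 21.63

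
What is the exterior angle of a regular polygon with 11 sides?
Exterior angle of a regular n-gon = 360/n
Exterior angle = 360/11
Exterior angle = 32.73 degrees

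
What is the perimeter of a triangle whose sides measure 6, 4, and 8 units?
Perimeter = sum of all sides
Perimeter = 6 + 4 + 8
Perimeter = 18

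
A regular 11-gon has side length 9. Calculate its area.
For a regular 11-gon with side length s = 9:
Apothem a = s / (2*tan(pi/11)) = 9 / (2*tan(pi/11)) ≈ 15.3256
Perimeter P = 11 * 9 = 99
Area = (1/2) * P * a = (1/2) * 99 * 15.3256 = 758.62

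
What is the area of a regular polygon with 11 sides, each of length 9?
For a regular 11-gon with side length s = 9:
Apothem a = s / (2*tan(pi/11)) = 9 / (2*tan(pi/11)) ≈ 15.3256
Perimeter P = 11 * 9 = 99
Area = (1/2) * P * a = (1/2) * 99 * 15.3256 = 758.62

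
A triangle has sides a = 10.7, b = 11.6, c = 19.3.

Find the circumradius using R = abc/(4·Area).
s = (a+b+c)/2 = 20.8
Area = √(s(s-a)(s-b)(s-c)) = √(20.8·10.1·9.2·1.5) = 53.8433
R = abc/(4·Area) = (10.7·11.6·19.3)/(4·53.8433) = 2395.516/215.3732 = 11.12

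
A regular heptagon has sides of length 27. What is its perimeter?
Perimeter = number of sides * side length
Perimeter = 7 * 27
Perimeter = 189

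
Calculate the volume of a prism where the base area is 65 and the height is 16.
Volume = base area * height
Volume = 65 * 16
Volume = 1040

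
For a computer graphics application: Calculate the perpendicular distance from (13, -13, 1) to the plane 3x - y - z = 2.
d = |3(13) + (-1)(-13) + (-1)(1) - (2)| / √(3² + (-1)² + (-1)²) = 49/√11 = 14.77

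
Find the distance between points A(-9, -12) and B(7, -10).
Using the distance formula: d = sqrt((x₂-x₁)² + (y₂-y₁)²)
dx = 7 - (-9) = 16
dy = (-10) - (-12) = 2
d = sqrt(16² + 2²) = sqrt(256 + 4) = sqrt(260) = 16.12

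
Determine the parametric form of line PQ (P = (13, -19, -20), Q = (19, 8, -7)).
Direction vector d = Q - P = (6, 27, 13)
x = 13 + 6t, y = -19 + 27t, z = -20 + 13t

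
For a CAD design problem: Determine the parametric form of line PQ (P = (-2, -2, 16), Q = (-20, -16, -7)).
Direction vector d = Q - P = (-18, -14, -23)
x = -2 - 18t, y = -2 - 14t, z = 16 - 23t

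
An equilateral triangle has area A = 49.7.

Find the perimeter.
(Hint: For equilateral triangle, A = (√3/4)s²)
A = (√3/4)s²  →  s² = 4A/√3 = 4·49.7/√3 = 114.777
s = 10.7134
Perimeter = 3s = 32.14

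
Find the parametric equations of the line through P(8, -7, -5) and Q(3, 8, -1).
Direction vector d = Q - P = (-5, 15, 4)
x = 8 - 5t, y = -7 + 15t, z = -5 + 4t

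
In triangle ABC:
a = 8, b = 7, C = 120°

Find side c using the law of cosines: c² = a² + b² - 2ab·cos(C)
c² = 8² + 7² - 2·8·7·cos(120°)
c² = 64 + 49 - 112·-0.5000 = 169
c = √169 = 13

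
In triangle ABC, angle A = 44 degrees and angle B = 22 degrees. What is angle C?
Sum of angles in a triangle = 180 degrees
Third angle = 180 - 44 - 22
Third angle = 114 degrees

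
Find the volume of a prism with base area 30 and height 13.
Volume = base area * height
Volume = 30 * 13
Volume = 390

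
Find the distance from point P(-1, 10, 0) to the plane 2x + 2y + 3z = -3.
d = |2(-1) + 2(10) + 3(0) - (-3)| / √(2² + 2² + 3²) = 21/√17 = 5.093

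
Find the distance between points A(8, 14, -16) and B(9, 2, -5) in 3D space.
d = √[(1)² + (-12)² + (11)²] = √266 = 16.31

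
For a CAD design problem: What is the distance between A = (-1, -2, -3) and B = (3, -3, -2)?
d = √[(4)² + (-1)² + (1)²] = √18 = 4.243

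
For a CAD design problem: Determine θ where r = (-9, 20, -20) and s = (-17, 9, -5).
r·s = 433, |r|² = 881, |s|² = 395
cos θ = 433/√347995 ≈ 0.734
θ ≈ 42.78°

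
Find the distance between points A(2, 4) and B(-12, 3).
Using the distance formula: d = sqrt((x₂-x₁)² + (y₂-y₁)²)
dx = (-12) - 2 = -14
dy = 3 - 4 = -1
d = sqrt((-14)² + (-1)²) = sqrt(196 + 1) = sqrt(197) = 14.04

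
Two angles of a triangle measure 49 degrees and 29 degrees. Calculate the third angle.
Sum of angles in a triangle = 180 degrees
Third angle = 180 - 49 - 29
Third angle = 102 degrees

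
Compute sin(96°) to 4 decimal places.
sin(96 degrees) = 0.9945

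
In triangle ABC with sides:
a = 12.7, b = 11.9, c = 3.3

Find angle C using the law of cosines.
cos(C) = (a² + b² - c²)/(2ab)
cos(C) = (12.7² + 11.9² - 3.3²)/(2·12.7·11.9) = 292.01/302.26 = 0.966089
C = arccos(0.966089) = 14.96°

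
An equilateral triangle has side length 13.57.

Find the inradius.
For an equilateral triangle, r = s/(2√3) where s is the side.
r = 13.57/(2√3) = 13.57/3.464102 = 3.917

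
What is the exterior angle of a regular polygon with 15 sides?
Exterior angle of a regular n-gon = 360/n
Exterior angle = 360/15
Exterior angle = 24 degrees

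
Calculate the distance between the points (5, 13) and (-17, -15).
Using the distance formula: d = sqrt((x₂-x₁)² + (y₂-y₁)²)
dx = (-17) - 5 = -22
dy = (-15) - 13 = -28
d = sqrt((-22)² + (-28)²) = sqrt(484 + 784) = sqrt(1268) = 35.61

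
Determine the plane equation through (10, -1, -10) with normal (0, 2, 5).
d = n·P = (0)(10) + (2)(-1) + (5)(-10) = -52
Plane: 2y + 5z = -52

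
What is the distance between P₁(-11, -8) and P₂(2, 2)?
Using the distance formula: d = sqrt((x₂-x₁)² + (y₂-y₁)²)
dx = 2 - (-11) = 13
dy = 2 - (-8) = 10
d = sqrt(13² + 10²) = sqrt(169 + 100) = sqrt(269) = 16.40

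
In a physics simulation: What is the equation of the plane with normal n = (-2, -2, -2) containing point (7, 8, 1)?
d = n·P = (-2)(7) + (-2)(8) + (-2)(1) = -32
Plane: -2x - 2y - 2z = -32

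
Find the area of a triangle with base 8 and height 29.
Area = (1/2) * base * height
Area = (1/2) * 8 * 29
Area = 116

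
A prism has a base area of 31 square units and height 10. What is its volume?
Volume = base area * height
Volume = 31 * 10
Volume = 310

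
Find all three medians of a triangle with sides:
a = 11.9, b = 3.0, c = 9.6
Using m_x = ½√(2y² + 2z² - x²):
m_a = ½√(2·3.0² + 2·9.6² - 11.9²) = ½√60.71 = 3.896
m_b = ½√(2·11.9² + 2·9.6² - 3.0²) = ½√458.54 = 10.71
m_c = ½√(2·11.9² + 2·3.0² - 9.6²) = ½√209.06 = 7.229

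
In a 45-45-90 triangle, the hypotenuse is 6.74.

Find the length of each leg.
In a 45-45-90 triangle, hypotenuse = leg·√2  →  leg = hypotenuse/√2
leg = 6.74/√2 = 4.766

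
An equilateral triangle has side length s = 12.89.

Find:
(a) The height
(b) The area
(a) Height h = s·√3/2 = 12.89·√3/2 = 11.16
(b) Area = (√3/4)·s² = (√3/4)·12.89² = (√3/4)·166.152 = 71.95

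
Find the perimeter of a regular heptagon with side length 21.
Perimeter = number of sides * side length
Perimeter = 7 * 21
Perimeter = 147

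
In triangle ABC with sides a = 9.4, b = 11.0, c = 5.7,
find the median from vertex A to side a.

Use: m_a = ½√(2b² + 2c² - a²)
m_a = ½√(2·11.0² + 2·5.7² - 9.4²)
m_a = ½√(242 + 64.98 - 88.36) = ½√218.62 = 7.393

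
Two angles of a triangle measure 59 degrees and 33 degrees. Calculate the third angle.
Sum of angles in a triangle = 180 degrees
Third angle = 180 - 59 - 33
Third angle = 88 degrees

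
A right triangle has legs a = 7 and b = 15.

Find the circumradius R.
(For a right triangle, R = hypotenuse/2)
Hypotenuse c = √(7² + 15²) = √274 = 16.5529
R = c/2 = 8.276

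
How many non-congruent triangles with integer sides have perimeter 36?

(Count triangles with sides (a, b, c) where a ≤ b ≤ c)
With a ≤ b ≤ c and a + b + c = 36, the triangle inequality a + b > c gives c < 36/2, so c ≤ 17.
Iterate a from 1 to ⌊p/3⌋ = 12; for each a, b ranges from a to ⌊(p−a)/2⌋ with c = p − a − b, keeping only c ≥ b.
Triples: (2, 17, 17), (3, 16, 17), (4, 15, 17), …
Count = 27 triangles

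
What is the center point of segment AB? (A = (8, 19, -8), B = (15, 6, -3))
Midpoint = ((8+15)/2, (19+6)/2, (-8-3)/2) = (11.5, 12.5, -5.5)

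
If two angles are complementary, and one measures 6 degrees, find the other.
Complementary angles sum to 90 degrees.
Other angle = 90 - 6
Other angle = 84 degrees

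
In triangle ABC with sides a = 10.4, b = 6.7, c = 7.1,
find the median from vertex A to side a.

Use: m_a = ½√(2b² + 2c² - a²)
m_a = ½√(2·6.7² + 2·7.1² - 10.4²)
m_a = ½√(89.78 + 100.82 - 108.16) = ½√82.44 = 4.54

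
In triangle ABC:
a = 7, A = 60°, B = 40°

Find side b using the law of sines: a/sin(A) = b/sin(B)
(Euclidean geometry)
b = a·sin(B)/sin(A) = 7·sin(40°)/sin(60°)
b = 7·0.642788/0.866025 = 5.196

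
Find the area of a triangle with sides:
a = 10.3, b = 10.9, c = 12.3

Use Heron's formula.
s = (a+b+c)/2 = (10.3+10.9+12.3)/2 = 16.75
A = √(s(s-a)(s-b)(s-c)) = √(16.75·6.45·5.85·4.45)
A = √2812.49 = 53.03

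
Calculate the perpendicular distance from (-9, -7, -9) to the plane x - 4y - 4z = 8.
d = |1(-9) + (-4)(-7) + (-4)(-9) - (8)| / √(1² + (-4)² + (-4)²) = 47/√33 = 8.182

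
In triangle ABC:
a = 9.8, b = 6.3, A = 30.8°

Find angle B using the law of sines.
sin(B)/b = sin(A)/a
sin(B) = b·sin(A)/a = 6.3·sin(30.8°)/9.8 = 0.329170
B = arcsin(0.329170) = 19.22°  (b ≤ a, so B ≤ A and the acute solution is unique)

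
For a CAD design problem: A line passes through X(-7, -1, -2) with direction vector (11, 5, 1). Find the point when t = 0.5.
P(0.5) = (-7 + 11(0.5), -1 + 5(0.5), -2 + 1(0.5)) = (-1.5, 1.5, -1.5)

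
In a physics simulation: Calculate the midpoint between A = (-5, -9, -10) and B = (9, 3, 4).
Midpoint = ((-5+9)/2, (-9+3)/2, (-10+4)/2) = (2, -3, -3)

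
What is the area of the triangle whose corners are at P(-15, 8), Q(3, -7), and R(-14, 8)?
Using the coordinate formula: Area = (1/2)|x₁(y₂-y₃) + x₂(y₃-y₁) + x₃(y₁-y₂)|
Area = (1/2)|(-15)((-7)-8) + 3(8-8) + (-14)(8-(-7))|
Area = (1/2)|(-15)*(-15) + 3*0 + (-14)*15|
Area = (1/2)|225 + 0 + (-210)|
Area = (1/2)*15 = 7.50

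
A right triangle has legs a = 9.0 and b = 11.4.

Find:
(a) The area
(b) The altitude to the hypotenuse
(a) Area = ½ab = ½·9.0·11.4 = 51.3
(b) Hypotenuse c = √(9.0² + 11.4²) = √210.96 = 14.5245
    Area = ½·c·h_c  →  h_c = 2·Area/c = 2·51.3/14.5245 = 7.064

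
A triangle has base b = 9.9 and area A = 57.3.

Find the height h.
A = ½bh  →  h = 2A/b
h = 2·57.3/9.9 = 11.58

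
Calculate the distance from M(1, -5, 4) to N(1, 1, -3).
d = √[(0)² + (6)² + (-7)²] = √85 = 9.22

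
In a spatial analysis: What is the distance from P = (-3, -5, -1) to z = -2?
d = |0(-3) + 0(-5) + 1(-1) - (-2)| / √(0² + 0² + 1²) = 1/√1 = 1.0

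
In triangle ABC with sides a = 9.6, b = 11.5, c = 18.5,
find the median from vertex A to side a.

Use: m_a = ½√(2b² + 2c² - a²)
m_a = ½√(2·11.5² + 2·18.5² - 9.6²)
m_a = ½√(264.5 + 684.5 - 92.16) = ½√856.84 = 14.64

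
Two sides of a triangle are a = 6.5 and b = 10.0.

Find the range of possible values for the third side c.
By the triangle inequality: |a - b| < c < a + b
|6.5 - 10.0| < c < 6.5 + 10.0
3.5 < c < 16.5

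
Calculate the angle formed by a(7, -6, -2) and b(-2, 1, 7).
a·b = -34, |a|² = 89, |b|² = 54
cos θ = -34/√4806 ≈ -0.4904
θ ≈ 119.4°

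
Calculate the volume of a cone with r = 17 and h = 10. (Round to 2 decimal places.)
Volume = (1/3) * pi * r² * h
Volume = (1/3) * pi * 17² * 10
Volume = (1/3) * pi * 289 * 10
Volume = (1/3) * pi * 2890
Volume = 3026.40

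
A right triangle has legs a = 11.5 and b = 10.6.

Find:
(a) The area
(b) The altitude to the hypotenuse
(a) Area = ½ab = ½·11.5·10.6 = 60.95
(b) Hypotenuse c = √(11.5² + 10.6²) = √244.61 = 15.64
    Area = ½·c·h_c  →  h_c = 2·Area/c = 2·60.95/15.64 = 7.794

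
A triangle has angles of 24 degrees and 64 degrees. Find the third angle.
Sum of angles in a triangle = 180 degrees
Third angle = 180 - 24 - 64
Third angle = 92 degrees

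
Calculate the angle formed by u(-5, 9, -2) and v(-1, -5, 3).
u·v = -46, |u|² = 110, |v|² = 35
cos θ = -46/√3850 ≈ -0.7414
θ ≈ 137.8°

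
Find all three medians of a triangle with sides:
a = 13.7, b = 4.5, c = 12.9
Using m_x = ½√(2y² + 2z² - x²):
m_a = ½√(2·4.5² + 2·12.9² - 13.7²) = ½√185.63 = 6.812
m_b = ½√(2·13.7² + 2·12.9² - 4.5²) = ½√687.95 = 13.11
m_c = ½√(2·13.7² + 2·4.5² - 12.9²) = ½√249.47 = 7.897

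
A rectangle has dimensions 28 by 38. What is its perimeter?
Perimeter = 2 * (length + width)
Perimeter = 2 * (28 + 38)
Perimeter = 2 * 66
Perimeter = 132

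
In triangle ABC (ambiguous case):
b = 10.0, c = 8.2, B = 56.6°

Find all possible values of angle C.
sin(C)/c = sin(B)/b  →  sin(C) = c·sin(B)/b = 8.2·sin(56.6°)/10.0 = 0.684575
C₁ = arcsin(0.684575) = 43.2°,  C₂ = 180° - C₁ = 136.8°
Check C₂: A = 180° - 56.6° - 136.8° = -13.4° ≤ 0, rejected
C = 43.2° (one solution)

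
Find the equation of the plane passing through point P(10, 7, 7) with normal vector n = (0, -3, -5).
d = n·P = (0)(10) + (-3)(7) + (-5)(7) = -56
Plane: -3y - 5z = -56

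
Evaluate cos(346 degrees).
cos(346 degrees) = 0.9703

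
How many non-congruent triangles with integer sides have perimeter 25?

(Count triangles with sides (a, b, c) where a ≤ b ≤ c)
With a ≤ b ≤ c and a + b + c = 25, the triangle inequality a + b > c gives c < 25/2, so c ≤ 12.
Iterate a from 1 to ⌊p/3⌋ = 8; for each a, b ranges from a to ⌊(p−a)/2⌋ with c = p − a − b, keeping only c ≥ b.
Triples: (1, 12, 12), (2, 11, 12), (3, 10, 12), …
Count = 16 triangles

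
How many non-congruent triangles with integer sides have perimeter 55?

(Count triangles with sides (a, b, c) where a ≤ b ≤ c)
With a ≤ b ≤ c and a + b + c = 55, the triangle inequality a + b > c gives c < 55/2, so c ≤ 27.
Iterate a from 1 to ⌊p/3⌋ = 18; for each a, b ranges from a to ⌊(p−a)/2⌋ with c = p − a − b, keeping only c ≥ b.
Triples: (1, 27, 27), (2, 26, 27), (3, 25, 27), …
Count = 70 triangles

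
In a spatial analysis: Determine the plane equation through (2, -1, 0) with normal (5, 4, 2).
d = n·P = (5)(2) + (4)(-1) + (2)(0) = 6
Plane: 5x + 4y + 2z = 6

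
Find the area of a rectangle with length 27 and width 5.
Area = length * width
Area = 27 * 5
Area = 135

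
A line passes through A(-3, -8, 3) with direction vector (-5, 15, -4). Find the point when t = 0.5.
P(0.5) = (-3 + (-5)(0.5), -8 + 15(0.5), 3 + (-4)(0.5)) = (-5.5, -0.5, 1)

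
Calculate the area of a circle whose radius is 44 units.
Area = pi * r²
Area = pi * 44²
Area = pi * 1936
Area = 6082.12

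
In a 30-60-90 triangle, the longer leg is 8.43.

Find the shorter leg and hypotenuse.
In a 30-60-90 triangle, sides are in ratio 1 : √3 : 2.
Long leg = short leg·√3  →  short leg = 8.43/√3 = 4.867
Hypotenuse = 2·(short leg) = 2·8.43/√3 = 9.734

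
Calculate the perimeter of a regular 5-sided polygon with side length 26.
Perimeter = number of sides * side length
Perimeter = 5 * 26
Perimeter = 130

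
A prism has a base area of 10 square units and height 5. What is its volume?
Volume = base area * height
Volume = 10 * 5
Volume = 50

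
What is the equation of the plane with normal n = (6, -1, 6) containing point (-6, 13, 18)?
d = n·P = (6)(-6) + (-1)(13) + (6)(18) = 59
Plane: 6x - y + 6z = 59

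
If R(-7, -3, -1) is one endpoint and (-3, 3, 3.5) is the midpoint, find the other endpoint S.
S = (2×(-3) - (-7), 2×3 - (-3), 2×3.5 - (-1)) = (1, 9, 8)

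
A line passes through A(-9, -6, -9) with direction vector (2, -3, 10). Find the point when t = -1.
P(-1) = (-9 + 2(-1), -6 + (-3)(-1), -9 + 10(-1)) = (-11, -3, -19)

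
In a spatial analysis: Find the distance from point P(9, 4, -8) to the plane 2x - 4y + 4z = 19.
d = |2(9) + (-4)(4) + 4(-8) - (19)| / √(2² + (-4)² + 4²) = 49/√36 = 8.167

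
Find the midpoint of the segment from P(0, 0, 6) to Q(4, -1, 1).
Midpoint = ((0+4)/2, (0-1)/2, (6+1)/2) = (2, -0.5, 3.5)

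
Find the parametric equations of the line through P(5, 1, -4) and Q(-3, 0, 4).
Direction vector d = Q - P = (-8, -1, 8)
x = 5 - 8t, y = 1 - t, z = -4 + 8t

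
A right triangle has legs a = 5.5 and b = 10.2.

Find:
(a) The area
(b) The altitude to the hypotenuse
(a) Area = ½ab = ½·5.5·10.2 = 28.05
(b) Hypotenuse c = √(5.5² + 10.2²) = √134.29 = 11.5884
    Area = ½·c·h_c  →  h_c = 2·Area/c = 2·28.05/11.5884 = 4.841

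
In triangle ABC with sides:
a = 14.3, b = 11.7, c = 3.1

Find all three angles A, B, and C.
By the law of cosines:
cos(A) = (b² + c² - a²)/(2bc) = -0.799421  →  A = 143.1°
cos(B) = (a² + c² - b²)/(2ac) = 0.870855  →  B = 29.44°
cos(C) = (a² + b² - c²)/(2ab) = 0.991483  →  C = 7.483°
Check: A + B + C = 180.0° ✓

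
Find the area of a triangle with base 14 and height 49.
Area = (1/2) * base * height
Area = (1/2) * 14 * 49
Area = 343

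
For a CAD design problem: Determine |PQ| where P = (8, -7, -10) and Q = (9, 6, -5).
d = √[(1)² + (13)² + (5)²] = √195 = 13.96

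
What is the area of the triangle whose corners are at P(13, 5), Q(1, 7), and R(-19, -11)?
Using the coordinate formula: Area = (1/2)|x₁(y₂-y₃) + x₂(y₃-y₁) + x₃(y₁-y₂)|
Area = (1/2)|13(7-(-11)) + 1((-11)-5) + (-19)(5-7)|
Area = (1/2)|13*18 + 1*(-16) + (-19)*(-2)|
Area = (1/2)|234 + (-16) + 38|
Area = (1/2)*256 = 128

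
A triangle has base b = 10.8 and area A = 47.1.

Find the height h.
A = ½bh  →  h = 2A/b
h = 2·47.1/10.8 = 8.722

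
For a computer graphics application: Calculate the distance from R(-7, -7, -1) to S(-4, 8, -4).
d = √[(3)² + (15)² + (-3)²] = √243 = 15.59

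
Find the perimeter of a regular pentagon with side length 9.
Perimeter = number of sides * side length
Perimeter = 5 * 9
Perimeter = 45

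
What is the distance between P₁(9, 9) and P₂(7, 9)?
Using the distance formula: d = sqrt((x₂-x₁)² + (y₂-y₁)²)
dx = 7 - 9 = -2
dy = 9 - 9 = 0
d = sqrt((-2)² + 0²) = sqrt(4 + 0) = sqrt(4) = 2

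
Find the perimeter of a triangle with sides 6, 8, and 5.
Perimeter = sum of all sides
Perimeter = 6 + 8 + 5
Perimeter = 19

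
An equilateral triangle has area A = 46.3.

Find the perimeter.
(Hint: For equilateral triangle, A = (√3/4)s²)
A = (√3/4)s²  →  s² = 4A/√3 = 4·46.3/√3 = 106.925
s = 10.3405
Perimeter = 3s = 31.02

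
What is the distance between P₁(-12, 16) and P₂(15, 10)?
Using the distance formula: d = sqrt((x₂-x₁)² + (y₂-y₁)²)
dx = 15 - (-12) = 27
dy = 10 - 16 = -6
d = sqrt(27² + (-6)²) = sqrt(729 + 36) = sqrt(765) = 27.66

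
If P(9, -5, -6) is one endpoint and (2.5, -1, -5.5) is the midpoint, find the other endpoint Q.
Q = (2×2.5 - 9, 2×(-1) - (-5), 2×(-5.5) - (-6)) = (-4, 3, -5)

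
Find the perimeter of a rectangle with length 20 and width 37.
Perimeter = 2 * (length + width)
Perimeter = 2 * (20 + 37)
Perimeter = 2 * 57
Perimeter = 114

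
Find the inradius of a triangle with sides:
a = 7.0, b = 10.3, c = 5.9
s = (a+b+c)/2 = (7.0+10.3+5.9)/2 = 11.6
Area = √(s(s-a)(s-b)(s-c)) = √(11.6·4.6·1.3·5.7) = 19.8846
r = Area/s = 19.8846/11.6 = 1.714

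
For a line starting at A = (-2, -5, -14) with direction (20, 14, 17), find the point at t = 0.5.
P(0.5) = (-2 + 20(0.5), -5 + 14(0.5), -14 + 17(0.5)) = (8, 2, -5.5)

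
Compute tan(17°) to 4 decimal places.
tan(17 degrees) = 0.3057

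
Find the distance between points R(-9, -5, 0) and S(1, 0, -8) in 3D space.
d = √[(10)² + (5)² + (-8)²] = √189 = 13.75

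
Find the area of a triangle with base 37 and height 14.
Area = (1/2) * base * height
Area = (1/2) * 37 * 14
Area = 259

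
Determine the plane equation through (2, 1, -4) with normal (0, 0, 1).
d = n·P = (0)(2) + (0)(1) + (1)(-4) = -4
Plane: z = -4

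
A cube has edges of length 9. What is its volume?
Volume = s³
Volume = 9³
Volume = 729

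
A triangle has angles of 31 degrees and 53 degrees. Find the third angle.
Sum of angles in a triangle = 180 degrees
Third angle = 180 - 31 - 53
Third angle = 96 degrees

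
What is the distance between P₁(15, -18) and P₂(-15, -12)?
Using the distance formula: d = sqrt((x₂-x₁)² + (y₂-y₁)²)
dx = (-15) - 15 = -30
dy = (-12) - (-18) = 6
d = sqrt((-30)² + 6²) = sqrt(900 + 36) = sqrt(936) = 30.59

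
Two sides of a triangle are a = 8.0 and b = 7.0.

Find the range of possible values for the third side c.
By the triangle inequality: |a - b| < c < a + b
|8.0 - 7.0| < c < 8.0 + 7.0
1 < c < 15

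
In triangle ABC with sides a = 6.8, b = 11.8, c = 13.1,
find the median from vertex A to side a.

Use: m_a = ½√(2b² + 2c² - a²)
m_a = ½√(2·11.8² + 2·13.1² - 6.8²)
m_a = ½√(278.48 + 343.22 - 46.24) = ½√575.46 = 11.99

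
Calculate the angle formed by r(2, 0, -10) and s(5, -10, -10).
r·s = 110, |r|² = 104, |s|² = 225
cos θ = 110/√23400 ≈ 0.7191
θ ≈ 44.02°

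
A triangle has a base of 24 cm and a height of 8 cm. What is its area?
Area = (1/2) * base * height
Area = (1/2) * 24 * 8
Area = 96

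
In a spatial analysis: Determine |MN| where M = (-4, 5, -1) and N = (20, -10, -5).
d = √[(24)² + (-15)² + (-4)²] = √817 = 28.58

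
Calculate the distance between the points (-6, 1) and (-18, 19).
Using the distance formula: d = sqrt((x₂-x₁)² + (y₂-y₁)²)
dx = (-18) - (-6) = -12
dy = 19 - 1 = 18
d = sqrt((-12)² + 18²) = sqrt(144 + 324) = sqrt(468) = 21.63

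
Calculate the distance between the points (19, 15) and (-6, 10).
Using the distance formula: d = sqrt((x₂-x₁)² + (y₂-y₁)²)
dx = (-6) - 19 = -25
dy = 10 - 15 = -5
d = sqrt((-25)² + (-5)²) = sqrt(625 + 25) = sqrt(650) = 25.50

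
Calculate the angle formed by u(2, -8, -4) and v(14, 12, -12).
u·v = -20, |u|² = 84, |v|² = 484
cos θ = -20/√40656 ≈ -0.09919
θ ≈ 95.69°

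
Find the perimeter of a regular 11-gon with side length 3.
Perimeter = number of sides * side length
Perimeter = 11 * 3
Perimeter = 33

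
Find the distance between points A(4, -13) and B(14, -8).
Using the distance formula: d = sqrt((x₂-x₁)² + (y₂-y₁)²)
dx = 14 - 4 = 10
dy = (-8) - (-13) = 5
d = sqrt(10² + 5²) = sqrt(100 + 25) = sqrt(125) = 11.18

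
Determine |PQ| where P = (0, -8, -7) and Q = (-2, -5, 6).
d = √[(-2)² + (3)² + (13)²] = √182 = 13.49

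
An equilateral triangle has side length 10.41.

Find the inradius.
For an equilateral triangle, r = s/(2√3) where s is the side.
r = 10.41/(2√3) = 10.41/3.464102 = 3.005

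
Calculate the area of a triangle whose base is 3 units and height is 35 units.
Area = (1/2) * base * height
Area = (1/2) * 3 * 35
Area = 52.50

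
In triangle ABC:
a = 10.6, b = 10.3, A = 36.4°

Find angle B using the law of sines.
sin(B)/b = sin(A)/a
sin(B) = b·sin(A)/a = 10.3·sin(36.4°)/10.6 = 0.576624
B = arcsin(0.576624) = 35.21°  (b ≤ a, so B ≤ A and the acute solution is unique)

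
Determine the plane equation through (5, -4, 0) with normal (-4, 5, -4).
d = n·P = (-4)(5) + (5)(-4) + (-4)(0) = -40
Plane: -4x + 5y - 4z = -40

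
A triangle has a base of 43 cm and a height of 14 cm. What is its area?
Area = (1/2) * base * height
Area = (1/2) * 43 * 14
Area = 301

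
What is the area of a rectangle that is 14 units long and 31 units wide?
Area = length * width
Area = 14 * 31
Area = 434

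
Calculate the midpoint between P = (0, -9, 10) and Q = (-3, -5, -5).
Midpoint = ((0-3)/2, (-9-5)/2, (10-5)/2) = (-1.5, -7, 2.5)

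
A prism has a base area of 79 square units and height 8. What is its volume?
Volume = base area * height
Volume = 79 * 8
Volume = 632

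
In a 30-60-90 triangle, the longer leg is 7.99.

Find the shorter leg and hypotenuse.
In a 30-60-90 triangle, sides are in ratio 1 : √3 : 2.
Long leg = short leg·√3  →  short leg = 7.99/√3 = 4.613
Hypotenuse = 2·(short leg) = 2·7.99/√3 = 9.226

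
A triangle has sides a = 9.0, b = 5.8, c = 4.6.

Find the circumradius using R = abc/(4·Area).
s = (a+b+c)/2 = 9.7
Area = √(s(s-a)(s-b)(s-c)) = √(9.7·0.7·3.9·5.1) = 11.6212
R = abc/(4·Area) = (9.0·5.8·4.6)/(4·11.6212) = 240.12/46.4848 = 5.166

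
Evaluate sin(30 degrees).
sin(30 degrees) = 1/2
Decimal approximation: 0.5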